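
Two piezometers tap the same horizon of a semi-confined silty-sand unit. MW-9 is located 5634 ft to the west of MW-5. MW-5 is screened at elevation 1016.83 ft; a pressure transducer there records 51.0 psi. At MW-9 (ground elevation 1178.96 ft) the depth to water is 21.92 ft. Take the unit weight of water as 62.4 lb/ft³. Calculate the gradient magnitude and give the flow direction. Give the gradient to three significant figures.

i ≈ 0.00400; groundwater flows toward the east

Pressure head at MW-5: ψ = 144·P/γ = 144 × 51.0 / 62.4 = 117.69 ft.
Total head at MW-5: h = z + ψ = 1016.83 + 117.69 = 1134.52 ft.
Total head at MW-9: h = 1178.96 − 21.92 = 1157.04 ft.
Head difference: h(MW-5) − h(MW-9) = 1134.52 − 1157.04 = -22.52 ft.
Hydraulic gradient: i = |Δh| / L = 22.52 / 5634 = 0.00400.
Flow is from higher to lower head: from MW-9 toward MW-5, i.e. toward the east.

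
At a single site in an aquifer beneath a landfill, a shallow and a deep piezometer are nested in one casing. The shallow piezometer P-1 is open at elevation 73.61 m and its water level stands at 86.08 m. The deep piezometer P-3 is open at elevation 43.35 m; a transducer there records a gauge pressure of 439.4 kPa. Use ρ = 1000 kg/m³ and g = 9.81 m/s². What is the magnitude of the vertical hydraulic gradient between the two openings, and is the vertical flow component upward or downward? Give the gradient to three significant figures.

|i_v| ≈ 0.0681; vertical flow is upward

Total head at P-1: h = 86.08 m (water level in the standpipe).
Pressure head at P-3: ψ = P/(ρg) = 439.4×1000 / (1000 × 9.81) = 44.79 m.
Total head at P-3: h = z + ψ = 43.35 + 44.79 = 88.14 m.
Δh = h(P-1) − h(P-3) = 86.08 − 88.14 = -2.06 m.
Vertical separation Δz = 73.61 − 43.35 = 30.26 m.
|i_v| = |Δh| / Δz = 2.06 / 30.26 = 0.0681.
Head is higher in the deep piezometer, so vertical flow is upward (discharge condition).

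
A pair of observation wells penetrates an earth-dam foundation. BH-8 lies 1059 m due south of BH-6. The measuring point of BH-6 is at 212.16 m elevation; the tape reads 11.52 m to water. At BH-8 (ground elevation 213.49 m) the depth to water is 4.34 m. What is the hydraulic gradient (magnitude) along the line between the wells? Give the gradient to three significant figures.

Total head at BH-6: h = 212.16 − 11.52 = 200.64 m.
Total head at BH-8: h = 213.49 − 4.34 = 209.15 m.
Head difference: h(BH-6) − h(BH-8) = 200.64 − 209.15 = -8.51 m.
Hydraulic gradient: i = |Δh| / L = 8.51 / 1059 = 0.00804.

i ≈ 0.00804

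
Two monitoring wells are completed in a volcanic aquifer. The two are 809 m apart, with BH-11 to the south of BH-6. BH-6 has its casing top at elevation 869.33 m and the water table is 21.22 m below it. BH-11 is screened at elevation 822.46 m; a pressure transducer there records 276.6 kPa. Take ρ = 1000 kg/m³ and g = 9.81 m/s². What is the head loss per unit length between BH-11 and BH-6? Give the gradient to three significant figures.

Total head at BH-6: h = 869.33 − 21.22 = 848.11 m.
Pressure head at BH-11: ψ = P/(ρg) = 276.6×1000 / (1000 × 9.81) = 28.20 m.
Total head at BH-11: h = z + ψ = 822.46 + 28.20 = 850.66 m.
Head difference: h(BH-6) − h(BH-11) = 848.11 − 850.66 = -2.55 m.
Hydraulic gradient: i = |Δh| / L = 2.55 / 809 = 0.00315.

i ≈ 0.00315 m/m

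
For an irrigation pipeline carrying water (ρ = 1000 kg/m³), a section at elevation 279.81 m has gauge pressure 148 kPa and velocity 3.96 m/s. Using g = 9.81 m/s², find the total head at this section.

Pressure head ψ = P/(ρg) = 148×1000 / (1000 × 9.81) = 15.09 m.
Velocity head = v²/(2g) = 3.96² / (2 × 9.81) = 0.799 m.
h = z + ψ + v²/(2g) = 279.81 + 15.09 + 0.799 = 295.70 m.

h ≈ 295.70 m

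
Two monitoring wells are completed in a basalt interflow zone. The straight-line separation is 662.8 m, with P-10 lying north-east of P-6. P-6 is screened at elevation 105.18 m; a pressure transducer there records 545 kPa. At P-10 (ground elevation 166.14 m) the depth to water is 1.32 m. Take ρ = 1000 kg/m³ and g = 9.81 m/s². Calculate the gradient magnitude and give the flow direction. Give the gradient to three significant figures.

i ≈ 0.00616; groundwater flows toward the south-west

Pressure head at P-6: ψ = P/(ρg) = 545×1000 / (1000 × 9.81) = 55.56 m.
Total head at P-6: h = z + ψ = 105.18 + 55.56 = 160.74 m.
Total head at P-10: h = 166.14 − 1.32 = 164.82 m.
Head difference: h(P-6) − h(P-10) = 160.74 − 164.82 = -4.08 m.
Hydraulic gradient: i = |Δh| / L = 4.08 / 662.8 = 0.00616.
Flow is from higher to lower head: from P-10 toward P-6, i.e. toward the south-west.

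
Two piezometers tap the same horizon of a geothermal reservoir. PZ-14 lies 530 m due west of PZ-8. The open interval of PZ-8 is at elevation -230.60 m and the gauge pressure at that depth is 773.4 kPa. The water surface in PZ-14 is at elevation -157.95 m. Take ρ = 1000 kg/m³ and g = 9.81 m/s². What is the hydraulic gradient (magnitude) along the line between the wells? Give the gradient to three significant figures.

Pressure head at PZ-8: ψ = P/(ρg) = 773.4×1000 / (1000 × 9.81) = 78.84 m.
Total head at PZ-8: h = z + ψ = -230.60 + 78.84 = -151.76 m.
Total head at PZ-14: h = -157.95 m (water level in the piezometer is the total head).
Head difference: h(PZ-8) − h(PZ-14) = -151.76 − (-157.95) = 6.19 m.
Hydraulic gradient: i = |Δh| / L = 6.19 / 530 = 0.0117.

i ≈ 0.0117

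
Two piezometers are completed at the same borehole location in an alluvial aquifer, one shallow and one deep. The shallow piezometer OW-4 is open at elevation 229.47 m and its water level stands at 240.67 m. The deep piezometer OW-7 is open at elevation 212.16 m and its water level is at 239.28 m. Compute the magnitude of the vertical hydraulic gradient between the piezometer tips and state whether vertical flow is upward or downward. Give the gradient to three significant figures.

|i_v| ≈ 0.0803; vertical flow is downward

Total head at OW-4: h = 240.67 m (water level in the standpipe).
Total head at OW-7: h = 239.28 m.
Δh = h(OW-4) − h(OW-7) = 240.67 − 239.28 = 1.39 m.
Vertical separation Δz = 229.47 − 212.16 = 17.31 m.
|i_v| = |Δh| / Δz = 1.39 / 17.31 = 0.0803.
Head is higher in the shallow piezometer, so vertical flow is downward (recharge condition).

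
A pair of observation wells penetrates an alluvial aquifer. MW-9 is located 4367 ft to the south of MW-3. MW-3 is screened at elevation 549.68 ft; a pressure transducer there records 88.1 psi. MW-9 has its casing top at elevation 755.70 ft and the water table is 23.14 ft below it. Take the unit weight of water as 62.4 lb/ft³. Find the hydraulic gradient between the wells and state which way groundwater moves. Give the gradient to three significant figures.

i ≈ 0.00468; groundwater flows toward the south

Pressure head at MW-3: ψ = 144·P/γ = 144 × 88.1 / 62.4 = 203.31 ft.
Total head at MW-3: h = z + ψ = 549.68 + 203.31 = 752.99 ft.
Total head at MW-9: h = 755.70 − 23.14 = 732.56 ft.
Head difference: h(MW-3) − h(MW-9) = 752.99 − 732.56 = 20.43 ft.
Hydraulic gradient: i = |Δh| / L = 20.43 / 4367 = 0.00468.
Flow is from higher to lower head: from MW-3 toward MW-9, i.e. toward the south.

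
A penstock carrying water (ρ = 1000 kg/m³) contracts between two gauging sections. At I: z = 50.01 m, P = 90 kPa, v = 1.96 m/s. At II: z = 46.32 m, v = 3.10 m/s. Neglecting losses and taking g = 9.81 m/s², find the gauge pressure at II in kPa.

P₂ ≈ 123 kPa

Pressure head at I: ψ₁ = P₁/(ρg) = 90×1000 / (1000 × 9.81) = 9.17 m.
Velocity heads: v₁²/2g = 1.96²/19.62 = 0.196 m; v₂²/2g = 3.10²/19.62 = 0.490 m.
Total head H = z₁ + ψ₁ + v₁²/2g = 50.01 + 9.17 + 0.196 = 59.38 m.
ψ₂ = H − z₂ − v₂²/2g = 59.38 − 46.32 − 0.490 = 12.57 m.
P₂ = ρgψ₂ = 1000 × 9.81 × 12.57 ≈ 123 kPa.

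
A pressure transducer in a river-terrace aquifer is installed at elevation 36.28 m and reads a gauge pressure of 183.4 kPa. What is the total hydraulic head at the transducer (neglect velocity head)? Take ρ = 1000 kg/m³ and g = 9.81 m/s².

ψ = P/(ρg) = 183.4×1000 / (1000 × 9.81) = 18.70 m.
h = z + ψ = 36.28 + 18.70 = 54.98 m.

h ≈ 54.98 m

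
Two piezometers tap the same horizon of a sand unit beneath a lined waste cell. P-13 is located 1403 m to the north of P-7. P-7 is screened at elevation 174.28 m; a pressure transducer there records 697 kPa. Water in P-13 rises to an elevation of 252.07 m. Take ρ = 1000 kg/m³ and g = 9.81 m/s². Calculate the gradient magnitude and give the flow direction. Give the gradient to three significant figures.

Pressure head at P-7: ψ = P/(ρg) = 697×1000 / (1000 × 9.81) = 71.05 m.
Total head at P-7: h = z + ψ = 174.28 + 71.05 = 245.33 m.
Total head at P-13: h = 252.07 m (water level in the piezometer is the total head).
Head difference: h(P-7) − h(P-13) = 245.33 − 252.07 = -6.74 m.
Hydraulic gradient: i = |Δh| / L = 6.74 / 1403 = 0.00480.
Flow is from higher to lower head: from P-13 toward P-7, i.e. toward the south.

i ≈ 0.00480; groundwater flows toward the south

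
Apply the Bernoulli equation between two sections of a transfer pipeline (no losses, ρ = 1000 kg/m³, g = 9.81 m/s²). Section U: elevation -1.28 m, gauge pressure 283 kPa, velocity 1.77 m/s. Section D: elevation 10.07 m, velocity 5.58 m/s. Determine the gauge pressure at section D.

Pressure head at U: ψ₁ = P₁/(ρg) = 283×1000 / (1000 × 9.81) = 28.85 m.
Velocity heads: v₁²/2g = 1.77²/19.62 = 0.160 m; v₂²/2g = 5.58²/19.62 = 1.587 m.
Total head H = z₁ + ψ₁ + v₁²/2g = -1.28 + 28.85 + 0.160 = 27.73 m.
ψ₂ = H − z₂ − v₂²/2g = 27.73 − 10.07 − 1.587 = 16.07 m.
P₂ = ρgψ₂ = 1000 × 9.81 × 16.07 ≈ 158 kPa.

P₂ ≈ 158 kPa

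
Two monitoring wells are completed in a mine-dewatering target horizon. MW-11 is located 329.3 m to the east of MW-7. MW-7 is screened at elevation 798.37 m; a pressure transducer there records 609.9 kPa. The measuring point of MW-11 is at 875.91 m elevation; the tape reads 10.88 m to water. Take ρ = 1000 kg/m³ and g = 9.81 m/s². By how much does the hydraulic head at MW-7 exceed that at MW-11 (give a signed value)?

Pressure head at MW-7: ψ = P/(ρg) = 609.9×1000 / (1000 × 9.81) = 62.17 m.
Total head at MW-7: h = z + ψ = 798.37 + 62.17 = 860.54 m.
Total head at MW-11: h = 875.91 − 10.88 = 865.03 m.
Head difference: h(MW-7) − h(MW-11) = 860.54 − 865.03 = -4.49 m.

Δh ≈ -4.49 m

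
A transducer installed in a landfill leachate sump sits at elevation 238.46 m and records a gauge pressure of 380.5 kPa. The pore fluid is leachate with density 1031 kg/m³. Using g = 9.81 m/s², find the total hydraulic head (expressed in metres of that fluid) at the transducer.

h ≈ 276.08 m

ψ = P/(ρg) = 380.5×1000 / (1031 × 9.81) = 37.62 m.
h = z + ψ = 238.46 + 37.62 = 276.08 m.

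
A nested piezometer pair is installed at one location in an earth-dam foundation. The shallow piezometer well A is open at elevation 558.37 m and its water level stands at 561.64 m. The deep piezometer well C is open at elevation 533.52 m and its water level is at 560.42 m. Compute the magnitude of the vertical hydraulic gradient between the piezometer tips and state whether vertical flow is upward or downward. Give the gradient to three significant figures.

Total head at well A: h = 561.64 m (water level in the standpipe).
Total head at well C: h = 560.42 m.
Δh = h(well A) − h(well C) = 561.64 − 560.42 = 1.22 m.
Vertical separation Δz = 558.37 − 533.52 = 24.85 m.
|i_v| = |Δh| / Δz = 1.22 / 24.85 = 0.0491.
Head is higher in the shallow piezometer, so vertical flow is downward (recharge condition).

|i_v| ≈ 0.0491; vertical flow is downward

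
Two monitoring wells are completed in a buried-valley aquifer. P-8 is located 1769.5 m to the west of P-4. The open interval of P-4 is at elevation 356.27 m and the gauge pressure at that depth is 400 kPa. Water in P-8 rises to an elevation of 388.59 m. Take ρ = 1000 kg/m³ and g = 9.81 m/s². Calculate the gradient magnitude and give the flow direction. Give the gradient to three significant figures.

i ≈ 0.00478; groundwater flows toward the west

Pressure head at P-4: ψ = P/(ρg) = 400×1000 / (1000 × 9.81) = 40.77 m.
Total head at P-4: h = z + ψ = 356.27 + 40.77 = 397.04 m.
Total head at P-8: h = 388.59 m (water level in the piezometer is the total head).
Head difference: h(P-4) − h(P-8) = 397.04 − 388.59 = 8.45 m.
Hydraulic gradient: i = |Δh| / L = 8.45 / 1769.5 = 0.00478.
Flow is from higher to lower head: from P-4 toward P-8, i.e. toward the west.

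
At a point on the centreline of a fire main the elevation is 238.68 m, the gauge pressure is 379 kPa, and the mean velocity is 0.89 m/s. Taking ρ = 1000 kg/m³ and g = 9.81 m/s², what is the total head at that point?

Pressure head ψ = P/(ρg) = 379×1000 / (1000 × 9.81) = 38.63 m.
Velocity head = v²/(2g) = 0.89² / (2 × 9.81) = 0.040 m.
h = z + ψ + v²/(2g) = 238.68 + 38.63 + 0.040 = 277.35 m.

h ≈ 277.35 m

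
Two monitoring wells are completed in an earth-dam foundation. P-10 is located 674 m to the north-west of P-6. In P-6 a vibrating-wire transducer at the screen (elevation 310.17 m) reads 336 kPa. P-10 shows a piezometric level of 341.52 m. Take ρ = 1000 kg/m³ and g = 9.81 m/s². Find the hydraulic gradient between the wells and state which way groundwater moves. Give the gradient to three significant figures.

i ≈ 0.00430; groundwater flows toward the north-west

Pressure head at P-6: ψ = P/(ρg) = 336×1000 / (1000 × 9.81) = 34.25 m.
Total head at P-6: h = z + ψ = 310.17 + 34.25 = 344.42 m.
Total head at P-10: h = 341.52 m (water level in the piezometer is the total head).
Head difference: h(P-6) − h(P-10) = 344.42 − 341.52 = 2.90 m.
Hydraulic gradient: i = |Δh| / L = 2.90 / 674 = 0.00430.
Flow is from higher to lower head: from P-6 toward P-10, i.e. toward the north-west.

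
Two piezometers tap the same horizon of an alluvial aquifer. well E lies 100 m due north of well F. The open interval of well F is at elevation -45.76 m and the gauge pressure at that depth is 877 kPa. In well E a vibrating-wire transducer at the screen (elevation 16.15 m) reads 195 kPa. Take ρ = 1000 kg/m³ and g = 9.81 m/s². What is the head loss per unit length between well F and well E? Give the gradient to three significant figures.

i ≈ 0.0761 m/m

Pressure head at well F: ψ = P/(ρg) = 877×1000 / (1000 × 9.81) = 89.40 m.
Total head at well F: h = z + ψ = -45.76 + 89.40 = 43.64 m.
Pressure head at well E: ψ = P/(ρg) = 195×1000 / (1000 × 9.81) = 19.88 m.
Total head at well E: h = z + ψ = 16.15 + 19.88 = 36.03 m.
Head difference: h(well F) − h(well E) = 43.64 − 36.03 = 7.61 m.
Hydraulic gradient: i = |Δh| / L = 7.61 / 100 = 0.0761.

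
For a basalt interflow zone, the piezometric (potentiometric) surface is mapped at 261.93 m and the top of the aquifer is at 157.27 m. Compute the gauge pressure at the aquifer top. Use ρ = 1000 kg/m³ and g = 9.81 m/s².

P ≈ 1030 kPa

Pressure head at the aquifer top: ψ = h − z = 261.93 − 157.27 = 104.66 m.
P = ρgψ = 1000 × 9.81 × 104.66 = 1026715 Pa ≈ 1030 kPa.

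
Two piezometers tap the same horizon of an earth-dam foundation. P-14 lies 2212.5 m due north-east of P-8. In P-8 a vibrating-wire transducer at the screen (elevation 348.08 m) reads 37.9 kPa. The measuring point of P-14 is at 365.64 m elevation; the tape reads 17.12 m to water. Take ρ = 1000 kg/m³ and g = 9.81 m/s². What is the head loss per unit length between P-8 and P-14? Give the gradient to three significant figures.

Pressure head at P-8: ψ = P/(ρg) = 37.9×1000 / (1000 × 9.81) = 3.86 m.
Total head at P-8: h = z + ψ = 348.08 + 3.86 = 351.94 m.
Total head at P-14: h = 365.64 − 17.12 = 348.52 m.
Head difference: h(P-8) − h(P-14) = 351.94 − 348.52 = 3.42 m.
Hydraulic gradient: i = |Δh| / L = 3.42 / 2212.5 = 0.00155.

i ≈ 0.00155 m/m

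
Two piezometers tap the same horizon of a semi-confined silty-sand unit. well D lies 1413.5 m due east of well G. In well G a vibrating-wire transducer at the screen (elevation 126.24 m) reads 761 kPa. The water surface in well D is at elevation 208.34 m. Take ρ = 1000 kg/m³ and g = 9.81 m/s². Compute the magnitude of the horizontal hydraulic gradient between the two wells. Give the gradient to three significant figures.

i ≈ 0.00320

Pressure head at well G: ψ = P/(ρg) = 761×1000 / (1000 × 9.81) = 77.57 m.
Total head at well G: h = z + ψ = 126.24 + 77.57 = 203.81 m.
Total head at well D: h = 208.34 m (water level in the piezometer is the total head).
Head difference: h(well G) − h(well D) = 203.81 − 208.34 = -4.53 m.
Hydraulic gradient: i = |Δh| / L = 4.53 / 1413.5 = 0.00320.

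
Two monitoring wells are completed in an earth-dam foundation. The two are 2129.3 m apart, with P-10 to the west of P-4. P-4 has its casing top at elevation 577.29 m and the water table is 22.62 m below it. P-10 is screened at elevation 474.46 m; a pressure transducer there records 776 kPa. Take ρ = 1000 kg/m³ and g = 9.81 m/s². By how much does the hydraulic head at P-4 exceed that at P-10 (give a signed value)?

Total head at P-4: h = 577.29 − 22.62 = 554.67 m.
Pressure head at P-10: ψ = P/(ρg) = 776×1000 / (1000 × 9.81) = 79.10 m.
Total head at P-10: h = z + ψ = 474.46 + 79.10 = 553.56 m.
Head difference: h(P-4) − h(P-10) = 554.67 − 553.56 = 1.11 m.

Δh ≈ 1.11 m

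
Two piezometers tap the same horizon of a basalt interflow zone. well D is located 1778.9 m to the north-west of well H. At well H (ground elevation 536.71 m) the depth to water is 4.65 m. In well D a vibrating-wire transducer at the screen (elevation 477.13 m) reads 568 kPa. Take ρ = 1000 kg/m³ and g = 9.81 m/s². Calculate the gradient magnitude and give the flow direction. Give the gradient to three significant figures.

Total head at well H: h = 536.71 − 4.65 = 532.06 m.
Pressure head at well D: ψ = P/(ρg) = 568×1000 / (1000 × 9.81) = 57.90 m.
Total head at well D: h = z + ψ = 477.13 + 57.90 = 535.03 m.
Head difference: h(well H) − h(well D) = 532.06 − 535.03 = -2.97 m.
Hydraulic gradient: i = |Δh| / L = 2.97 / 1778.9 = 0.00167.
Flow is from higher to lower head: from well D toward well H, i.e. toward the south-east.

i ≈ 0.00167; groundwater flows toward the south-east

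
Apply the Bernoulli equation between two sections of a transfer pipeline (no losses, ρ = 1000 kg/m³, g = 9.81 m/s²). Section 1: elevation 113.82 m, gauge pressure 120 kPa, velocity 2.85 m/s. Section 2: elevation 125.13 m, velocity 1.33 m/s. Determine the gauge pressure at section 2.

P₂ ≈ 12.2 kPa

Pressure head at 1: ψ₁ = P₁/(ρg) = 120×1000 / (1000 × 9.81) = 12.23 m.
Velocity heads: v₁²/2g = 2.85²/19.62 = 0.414 m; v₂²/2g = 1.33²/19.62 = 0.090 m.
Total head H = z₁ + ψ₁ + v₁²/2g = 113.82 + 12.23 + 0.414 = 126.46 m.
ψ₂ = H − z₂ − v₂²/2g = 126.46 − 125.13 − 0.090 = 1.24 m.
P₂ = ρgψ₂ = 1000 × 9.81 × 1.24 ≈ 12.2 kPa.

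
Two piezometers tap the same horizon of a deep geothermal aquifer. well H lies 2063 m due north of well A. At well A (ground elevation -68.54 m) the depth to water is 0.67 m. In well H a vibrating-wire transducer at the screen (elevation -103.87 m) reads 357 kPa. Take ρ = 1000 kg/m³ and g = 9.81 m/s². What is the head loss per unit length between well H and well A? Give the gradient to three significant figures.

Total head at well A: h = -68.54 − 0.67 = -69.21 m.
Pressure head at well H: ψ = P/(ρg) = 357×1000 / (1000 × 9.81) = 36.39 m.
Total head at well H: h = z + ψ = -103.87 + 36.39 = -67.48 m.
Head difference: h(well A) − h(well H) = -69.21 − (-67.48) = -1.73 m.
Hydraulic gradient: i = |Δh| / L = 1.73 / 2063 = 0.000839.

i ≈ 0.000839 m/m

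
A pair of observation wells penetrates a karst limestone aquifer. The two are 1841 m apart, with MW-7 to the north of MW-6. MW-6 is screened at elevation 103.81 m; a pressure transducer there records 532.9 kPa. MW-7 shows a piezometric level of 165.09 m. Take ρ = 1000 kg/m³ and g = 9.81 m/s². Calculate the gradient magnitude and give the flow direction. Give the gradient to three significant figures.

Pressure head at MW-6: ψ = P/(ρg) = 532.9×1000 / (1000 × 9.81) = 54.32 m.
Total head at MW-6: h = z + ψ = 103.81 + 54.32 = 158.13 m.
Total head at MW-7: h = 165.09 m (water level in the piezometer is the total head).
Head difference: h(MW-6) − h(MW-7) = 158.13 − 165.09 = -6.96 m.
Hydraulic gradient: i = |Δh| / L = 6.96 / 1841 = 0.00378.
Flow is from higher to lower head: from MW-7 toward MW-6, i.e. toward the south.

i ≈ 0.00378; groundwater flows toward the south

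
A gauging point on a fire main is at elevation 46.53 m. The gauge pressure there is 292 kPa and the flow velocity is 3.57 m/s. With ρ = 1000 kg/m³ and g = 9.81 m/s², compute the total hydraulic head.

Pressure head ψ = P/(ρg) = 292×1000 / (1000 × 9.81) = 29.77 m.
Velocity head = v²/(2g) = 3.57² / (2 × 9.81) = 0.650 m.
h = z + ψ + v²/(2g) = 46.53 + 29.77 + 0.650 = 76.95 m.

h ≈ 76.95 m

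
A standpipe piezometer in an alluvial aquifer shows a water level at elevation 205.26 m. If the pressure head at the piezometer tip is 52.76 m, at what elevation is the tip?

z ≈ 152.50 m

z = h − ψ = 205.26 − 52.76 = 152.50 m.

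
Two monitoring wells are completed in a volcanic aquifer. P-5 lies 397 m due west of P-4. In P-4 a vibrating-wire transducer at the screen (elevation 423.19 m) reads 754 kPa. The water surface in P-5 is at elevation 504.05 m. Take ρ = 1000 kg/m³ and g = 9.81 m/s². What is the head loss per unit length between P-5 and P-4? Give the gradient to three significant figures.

Pressure head at P-4: ψ = P/(ρg) = 754×1000 / (1000 × 9.81) = 76.86 m.
Total head at P-4: h = z + ψ = 423.19 + 76.86 = 500.05 m.
Total head at P-5: h = 504.05 m (water level in the piezometer is the total head).
Head difference: h(P-4) − h(P-5) = 500.05 − 504.05 = -4.00 m.
Hydraulic gradient: i = |Δh| / L = 4.00 / 397 = 0.0101.

i ≈ 0.0101 m/m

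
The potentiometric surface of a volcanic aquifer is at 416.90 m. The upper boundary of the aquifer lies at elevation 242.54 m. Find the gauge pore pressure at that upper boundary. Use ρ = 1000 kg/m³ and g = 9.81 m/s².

P ≈ 1710 kPa

Pressure head at the aquifer top: ψ = h − z = 416.90 − 242.54 = 174.36 m.
P = ρgψ = 1000 × 9.81 × 174.36 = 1710472 Pa ≈ 1710 kPa.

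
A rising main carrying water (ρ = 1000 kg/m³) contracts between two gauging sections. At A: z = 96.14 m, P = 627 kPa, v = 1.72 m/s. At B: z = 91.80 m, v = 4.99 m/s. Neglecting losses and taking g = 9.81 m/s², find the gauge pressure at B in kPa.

P₂ ≈ 659 kPa

Pressure head at A: ψ₁ = P₁/(ρg) = 627×1000 / (1000 × 9.81) = 63.91 m.
Velocity heads: v₁²/2g = 1.72²/19.62 = 0.151 m; v₂²/2g = 4.99²/19.62 = 1.269 m.
Total head H = z₁ + ψ₁ + v₁²/2g = 96.14 + 63.91 + 0.151 = 160.20 m.
ψ₂ = H − z₂ − v₂²/2g = 160.20 − 91.80 − 1.269 = 67.13 m.
P₂ = ρgψ₂ = 1000 × 9.81 × 67.13 ≈ 659 kPa.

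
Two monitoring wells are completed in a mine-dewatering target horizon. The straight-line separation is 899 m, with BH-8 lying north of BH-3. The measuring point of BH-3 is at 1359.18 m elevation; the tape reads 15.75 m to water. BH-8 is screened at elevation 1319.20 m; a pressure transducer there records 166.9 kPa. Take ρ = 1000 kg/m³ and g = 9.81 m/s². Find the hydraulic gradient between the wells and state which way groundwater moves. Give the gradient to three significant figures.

i ≈ 0.00803; groundwater flows toward the north

Total head at BH-3: h = 1359.18 − 15.75 = 1343.43 m.
Pressure head at BH-8: ψ = P/(ρg) = 166.9×1000 / (1000 × 9.81) = 17.01 m.
Total head at BH-8: h = z + ψ = 1319.20 + 17.01 = 1336.21 m.
Head difference: h(BH-3) − h(BH-8) = 1343.43 − 1336.21 = 7.22 m.
Hydraulic gradient: i = |Δh| / L = 7.22 / 899 = 0.00803.
Flow is from higher to lower head: from BH-3 toward BH-8, i.e. toward the north.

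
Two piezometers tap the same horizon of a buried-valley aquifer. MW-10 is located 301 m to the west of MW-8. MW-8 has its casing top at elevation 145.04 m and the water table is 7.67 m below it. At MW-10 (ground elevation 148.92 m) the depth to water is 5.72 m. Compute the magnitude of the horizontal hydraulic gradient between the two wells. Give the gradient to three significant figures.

Total head at MW-8: h = 145.04 − 7.67 = 137.37 m.
Total head at MW-10: h = 148.92 − 5.72 = 143.20 m.
Head difference: h(MW-8) − h(MW-10) = 137.37 − 143.20 = -5.83 m.
Hydraulic gradient: i = |Δh| / L = 5.83 / 301 = 0.0194.

i ≈ 0.0194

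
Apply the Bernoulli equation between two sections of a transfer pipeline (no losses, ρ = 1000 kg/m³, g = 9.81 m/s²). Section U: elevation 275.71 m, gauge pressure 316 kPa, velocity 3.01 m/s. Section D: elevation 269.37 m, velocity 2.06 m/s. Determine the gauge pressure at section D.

P₂ ≈ 381 kPa

Pressure head at U: ψ₁ = P₁/(ρg) = 316×1000 / (1000 × 9.81) = 32.21 m.
Velocity heads: v₁²/2g = 3.01²/19.62 = 0.462 m; v₂²/2g = 2.06²/19.62 = 0.216 m.
Total head H = z₁ + ψ₁ + v₁²/2g = 275.71 + 32.21 + 0.462 = 308.38 m.
ψ₂ = H − z₂ − v₂²/2g = 308.38 − 269.37 − 0.216 = 38.79 m.
P₂ = ρgψ₂ = 1000 × 9.81 × 38.79 ≈ 381 kPa.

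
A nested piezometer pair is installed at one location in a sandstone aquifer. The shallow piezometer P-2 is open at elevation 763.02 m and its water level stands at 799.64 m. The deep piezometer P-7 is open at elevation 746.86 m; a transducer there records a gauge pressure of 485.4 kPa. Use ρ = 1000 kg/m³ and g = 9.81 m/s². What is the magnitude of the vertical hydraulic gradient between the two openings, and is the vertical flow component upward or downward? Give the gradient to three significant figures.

|i_v| ≈ 0.204; vertical flow is downward

Total head at P-2: h = 799.64 m (water level in the standpipe).
Pressure head at P-7: ψ = P/(ρg) = 485.4×1000 / (1000 × 9.81) = 49.48 m.
Total head at P-7: h = z + ψ = 746.86 + 49.48 = 796.34 m.
Δh = h(P-2) − h(P-7) = 799.64 − 796.34 = 3.30 m.
Vertical separation Δz = 763.02 − 746.86 = 16.16 m.
|i_v| = |Δh| / Δz = 3.30 / 16.16 = 0.204.
Head is higher in the shallow piezometer, so vertical flow is downward (recharge condition).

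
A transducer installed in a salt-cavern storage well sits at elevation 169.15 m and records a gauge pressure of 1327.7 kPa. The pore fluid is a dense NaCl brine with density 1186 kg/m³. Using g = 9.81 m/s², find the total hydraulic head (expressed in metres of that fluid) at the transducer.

h ≈ 283.27 m

ψ = P/(ρg) = 1327.7×1000 / (1186 × 9.81) = 114.12 m.
h = z + ψ = 169.15 + 114.12 = 283.27 m.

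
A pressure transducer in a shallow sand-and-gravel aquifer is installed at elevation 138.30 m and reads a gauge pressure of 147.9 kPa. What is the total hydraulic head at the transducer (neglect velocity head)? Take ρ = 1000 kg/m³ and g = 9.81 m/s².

ψ = P/(ρg) = 147.9×1000 / (1000 × 9.81) = 15.08 m.
h = z + ψ = 138.30 + 15.08 = 153.38 m.

h ≈ 153.38 m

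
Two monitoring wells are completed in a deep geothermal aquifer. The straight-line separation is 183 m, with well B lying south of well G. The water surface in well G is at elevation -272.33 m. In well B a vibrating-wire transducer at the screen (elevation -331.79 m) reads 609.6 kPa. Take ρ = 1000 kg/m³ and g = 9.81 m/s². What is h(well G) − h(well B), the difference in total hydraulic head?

Total head at well G: h = -272.33 m (water level in the piezometer is the total head).
Pressure head at well B: ψ = P/(ρg) = 609.6×1000 / (1000 × 9.81) = 62.14 m.
Total head at well B: h = z + ψ = -331.79 + 62.14 = -269.65 m.
Head difference: h(well G) − h(well B) = -272.33 − (-269.65) = -2.68 m.

Δh ≈ -2.68 m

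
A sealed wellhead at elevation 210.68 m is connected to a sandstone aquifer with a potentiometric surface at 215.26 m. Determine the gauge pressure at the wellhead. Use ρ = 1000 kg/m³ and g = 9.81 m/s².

Head above the cap: Δh = 215.26 − 210.68 = 4.58 m.
P = ρgΔh = 1000 × 9.81 × 4.58 = 44930 Pa ≈ 44.9 kPa.

P ≈ 44.9 kPa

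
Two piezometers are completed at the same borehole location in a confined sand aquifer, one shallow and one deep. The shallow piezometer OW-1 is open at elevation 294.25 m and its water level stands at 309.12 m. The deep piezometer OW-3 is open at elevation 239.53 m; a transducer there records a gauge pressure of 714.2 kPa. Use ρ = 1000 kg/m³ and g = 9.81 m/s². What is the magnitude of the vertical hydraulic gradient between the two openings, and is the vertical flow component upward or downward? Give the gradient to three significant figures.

|i_v| ≈ 0.0587; vertical flow is upward

Total head at OW-1: h = 309.12 m (water level in the standpipe).
Pressure head at OW-3: ψ = P/(ρg) = 714.2×1000 / (1000 × 9.81) = 72.80 m.
Total head at OW-3: h = z + ψ = 239.53 + 72.80 = 312.33 m.
Δh = h(OW-1) − h(OW-3) = 309.12 − 312.33 = -3.21 m.
Vertical separation Δz = 294.25 − 239.53 = 54.72 m.
|i_v| = |Δh| / Δz = 3.21 / 54.72 = 0.0587.
Head is higher in the deep piezometer, so vertical flow is upward (discharge condition).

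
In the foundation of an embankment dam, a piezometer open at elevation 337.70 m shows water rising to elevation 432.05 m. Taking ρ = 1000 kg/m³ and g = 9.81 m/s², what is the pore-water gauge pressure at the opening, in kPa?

P ≈ 926 kPa

Pressure head ψ = h − z = 432.05 − 337.70 = 94.35 m.
P = ρgψ = 1000 × 9.81 × 94.35 = 925574 Pa ≈ 926 kPa.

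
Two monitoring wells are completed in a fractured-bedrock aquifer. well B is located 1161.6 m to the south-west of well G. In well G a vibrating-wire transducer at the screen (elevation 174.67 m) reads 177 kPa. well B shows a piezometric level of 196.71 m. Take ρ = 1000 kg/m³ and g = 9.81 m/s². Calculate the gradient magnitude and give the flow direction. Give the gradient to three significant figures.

i ≈ 0.00344; groundwater flows toward the north-east

Pressure head at well G: ψ = P/(ρg) = 177×1000 / (1000 × 9.81) = 18.04 m.
Total head at well G: h = z + ψ = 174.67 + 18.04 = 192.71 m.
Total head at well B: h = 196.71 m (water level in the piezometer is the total head).
Head difference: h(well G) − h(well B) = 192.71 − 196.71 = -4.00 m.
Hydraulic gradient: i = |Δh| / L = 4.00 / 1161.6 = 0.00344.
Flow is from higher to lower head: from well B toward well G, i.e. toward the north-east.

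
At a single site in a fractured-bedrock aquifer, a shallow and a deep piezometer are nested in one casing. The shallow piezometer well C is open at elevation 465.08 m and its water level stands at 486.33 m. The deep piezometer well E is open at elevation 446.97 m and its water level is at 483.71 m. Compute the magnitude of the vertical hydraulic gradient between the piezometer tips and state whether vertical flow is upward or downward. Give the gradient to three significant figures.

|i_v| ≈ 0.145; vertical flow is downward

Total head at well C: h = 486.33 m (water level in the standpipe).
Total head at well E: h = 483.71 m.
Δh = h(well C) − h(well E) = 486.33 − 483.71 = 2.62 m.
Vertical separation Δz = 465.08 − 446.97 = 18.11 m.
|i_v| = |Δh| / Δz = 2.62 / 18.11 = 0.145.
Head is higher in the shallow piezometer, so vertical flow is downward (recharge condition).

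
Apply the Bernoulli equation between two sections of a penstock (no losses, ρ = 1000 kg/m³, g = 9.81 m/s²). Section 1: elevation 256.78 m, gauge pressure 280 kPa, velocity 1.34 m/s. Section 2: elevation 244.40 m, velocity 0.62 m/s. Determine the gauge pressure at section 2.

Pressure head at 1: ψ₁ = P₁/(ρg) = 280×1000 / (1000 × 9.81) = 28.54 m.
Velocity heads: v₁²/2g = 1.34²/19.62 = 0.092 m; v₂²/2g = 0.62²/19.62 = 0.020 m.
Total head H = z₁ + ψ₁ + v₁²/2g = 256.78 + 28.54 + 0.092 = 285.41 m.
ψ₂ = H − z₂ − v₂²/2g = 285.41 − 244.40 − 0.020 = 40.99 m.
P₂ = ρgψ₂ = 1000 × 9.81 × 40.99 ≈ 402 kPa.

P₂ ≈ 402 kPa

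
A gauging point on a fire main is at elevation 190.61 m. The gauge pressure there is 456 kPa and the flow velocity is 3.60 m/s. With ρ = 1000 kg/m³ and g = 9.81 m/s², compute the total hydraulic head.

Pressure head ψ = P/(ρg) = 456×1000 / (1000 × 9.81) = 46.48 m.
Velocity head = v²/(2g) = 3.60² / (2 × 9.81) = 0.661 m.
h = z + ψ + v²/(2g) = 190.61 + 46.48 + 0.661 = 237.75 m.

h ≈ 237.75 m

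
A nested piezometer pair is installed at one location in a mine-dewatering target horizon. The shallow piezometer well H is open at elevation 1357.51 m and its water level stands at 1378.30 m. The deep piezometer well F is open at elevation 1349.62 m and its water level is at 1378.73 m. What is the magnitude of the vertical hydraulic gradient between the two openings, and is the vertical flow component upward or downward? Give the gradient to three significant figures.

Total head at well H: h = 1378.30 m (water level in the standpipe).
Total head at well F: h = 1378.73 m.
Δh = h(well H) − h(well F) = 1378.30 − 1378.73 = -0.43 m.
Vertical separation Δz = 1357.51 − 1349.62 = 7.89 m.
|i_v| = |Δh| / Δz = 0.43 / 7.89 = 0.0545.
Head is higher in the deep piezometer, so vertical flow is upward (discharge condition).

|i_v| ≈ 0.0545; vertical flow is upward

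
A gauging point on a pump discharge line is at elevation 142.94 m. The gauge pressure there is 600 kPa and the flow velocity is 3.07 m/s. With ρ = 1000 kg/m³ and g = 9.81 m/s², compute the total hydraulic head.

h ≈ 204.58 m

Pressure head ψ = P/(ρg) = 600×1000 / (1000 × 9.81) = 61.16 m.
Velocity head = v²/(2g) = 3.07² / (2 × 9.81) = 0.480 m.
h = z + ψ + v²/(2g) = 142.94 + 61.16 + 0.480 = 204.58 m.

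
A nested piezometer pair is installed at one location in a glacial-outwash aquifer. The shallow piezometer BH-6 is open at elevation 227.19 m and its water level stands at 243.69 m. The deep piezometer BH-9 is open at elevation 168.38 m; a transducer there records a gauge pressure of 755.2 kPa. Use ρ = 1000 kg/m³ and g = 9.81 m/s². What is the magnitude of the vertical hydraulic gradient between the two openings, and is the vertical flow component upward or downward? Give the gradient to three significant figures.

|i_v| ≈ 0.0284; vertical flow is upward

Total head at BH-6: h = 243.69 m (water level in the standpipe).
Pressure head at BH-9: ψ = P/(ρg) = 755.2×1000 / (1000 × 9.81) = 76.98 m.
Total head at BH-9: h = z + ψ = 168.38 + 76.98 = 245.36 m.
Δh = h(BH-6) − h(BH-9) = 243.69 − 245.36 = -1.67 m.
Vertical separation Δz = 227.19 − 168.38 = 58.81 m.
|i_v| = |Δh| / Δz = 1.67 / 58.81 = 0.0284.
Head is higher in the deep piezometer, so vertical flow is upward (discharge condition).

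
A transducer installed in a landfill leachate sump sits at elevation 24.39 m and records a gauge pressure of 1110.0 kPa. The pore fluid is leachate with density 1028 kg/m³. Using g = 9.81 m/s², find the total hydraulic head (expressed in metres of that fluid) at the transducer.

ψ = P/(ρg) = 1110.0×1000 / (1028 × 9.81) = 110.07 m.
h = z + ψ = 24.39 + 110.07 = 134.46 m.

h ≈ 134.46 m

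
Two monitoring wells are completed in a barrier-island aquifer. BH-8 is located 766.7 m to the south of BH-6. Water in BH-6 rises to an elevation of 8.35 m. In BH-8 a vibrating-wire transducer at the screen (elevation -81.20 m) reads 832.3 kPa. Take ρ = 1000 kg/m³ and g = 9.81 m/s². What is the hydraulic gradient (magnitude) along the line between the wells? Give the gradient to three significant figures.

Total head at BH-6: h = 8.35 m (water level in the piezometer is the total head).
Pressure head at BH-8: ψ = P/(ρg) = 832.3×1000 / (1000 × 9.81) = 84.84 m.
Total head at BH-8: h = z + ψ = -81.20 + 84.84 = 3.64 m.
Head difference: h(BH-6) − h(BH-8) = 8.35 − 3.64 = 4.71 m.
Hydraulic gradient: i = |Δh| / L = 4.71 / 766.7 = 0.00614.

i ≈ 0.00614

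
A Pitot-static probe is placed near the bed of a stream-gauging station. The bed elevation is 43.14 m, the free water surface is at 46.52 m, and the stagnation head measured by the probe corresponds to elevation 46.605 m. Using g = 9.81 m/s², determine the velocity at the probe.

v ≈ 1.29 m/s

Near the bed, under hydrostatic conditions, the piezometric head (z + ψ) equals the free-surface elevation, 46.52 m.
Velocity head = total − piezometric = 46.605 − 46.52 = 0.085 m.
v = √(2g·h_v) = √(2 × 9.81 × 0.085) = 1.29 m/s.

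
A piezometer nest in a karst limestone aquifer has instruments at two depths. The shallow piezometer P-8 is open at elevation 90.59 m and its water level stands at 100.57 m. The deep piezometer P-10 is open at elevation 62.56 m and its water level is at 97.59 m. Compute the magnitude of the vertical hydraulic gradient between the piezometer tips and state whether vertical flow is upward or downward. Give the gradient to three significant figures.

Total head at P-8: h = 100.57 m (water level in the standpipe).
Total head at P-10: h = 97.59 m.
Δh = h(P-8) − h(P-10) = 100.57 − 97.59 = 2.98 m.
Vertical separation Δz = 90.59 − 62.56 = 28.03 m.
|i_v| = |Δh| / Δz = 2.98 / 28.03 = 0.106.
Head is higher in the shallow piezometer, so vertical flow is downward (recharge condition).

|i_v| ≈ 0.106; vertical flow is downward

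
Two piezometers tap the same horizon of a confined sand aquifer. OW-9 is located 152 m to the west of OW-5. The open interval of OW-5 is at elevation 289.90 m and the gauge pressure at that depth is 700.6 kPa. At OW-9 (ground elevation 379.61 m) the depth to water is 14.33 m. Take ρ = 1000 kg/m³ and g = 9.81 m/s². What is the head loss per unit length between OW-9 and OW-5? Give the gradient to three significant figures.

i ≈ 0.0261 m/m

Pressure head at OW-5: ψ = P/(ρg) = 700.6×1000 / (1000 × 9.81) = 71.42 m.
Total head at OW-5: h = z + ψ = 289.90 + 71.42 = 361.32 m.
Total head at OW-9: h = 379.61 − 14.33 = 365.28 m.
Head difference: h(OW-5) − h(OW-9) = 361.32 − 365.28 = -3.96 m.
Hydraulic gradient: i = |Δh| / L = 3.96 / 152 = 0.0261.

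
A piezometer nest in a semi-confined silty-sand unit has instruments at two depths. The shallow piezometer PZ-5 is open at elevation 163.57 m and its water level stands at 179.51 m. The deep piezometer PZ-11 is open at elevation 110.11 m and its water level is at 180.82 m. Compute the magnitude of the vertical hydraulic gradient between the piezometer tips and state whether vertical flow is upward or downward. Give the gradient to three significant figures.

|i_v| ≈ 0.0245; vertical flow is upward

Total head at PZ-5: h = 179.51 m (water level in the standpipe).
Total head at PZ-11: h = 180.82 m.
Δh = h(PZ-5) − h(PZ-11) = 179.51 − 180.82 = -1.31 m.
Vertical separation Δz = 163.57 − 110.11 = 53.46 m.
|i_v| = |Δh| / Δz = 1.31 / 53.46 = 0.0245.
Head is higher in the deep piezometer, so vertical flow is upward (discharge condition).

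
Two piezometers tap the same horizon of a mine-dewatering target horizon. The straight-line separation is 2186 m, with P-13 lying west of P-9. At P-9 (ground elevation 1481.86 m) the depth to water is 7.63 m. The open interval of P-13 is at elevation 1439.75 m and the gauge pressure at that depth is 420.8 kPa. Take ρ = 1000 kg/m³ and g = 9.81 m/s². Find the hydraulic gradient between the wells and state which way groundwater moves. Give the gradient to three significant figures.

Total head at P-9: h = 1481.86 − 7.63 = 1474.23 m.
Pressure head at P-13: ψ = P/(ρg) = 420.8×1000 / (1000 × 9.81) = 42.90 m.
Total head at P-13: h = z + ψ = 1439.75 + 42.90 = 1482.65 m.
Head difference: h(P-9) − h(P-13) = 1474.23 − 1482.65 = -8.42 m.
Hydraulic gradient: i = |Δh| / L = 8.42 / 2186 = 0.00385.
Flow is from higher to lower head: from P-13 toward P-9, i.e. toward the east.

i ≈ 0.00385; groundwater flows toward the east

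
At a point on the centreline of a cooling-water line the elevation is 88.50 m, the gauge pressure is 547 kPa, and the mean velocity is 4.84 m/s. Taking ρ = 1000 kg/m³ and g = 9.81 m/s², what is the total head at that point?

h ≈ 145.45 m

Pressure head ψ = P/(ρg) = 547×1000 / (1000 × 9.81) = 55.76 m.
Velocity head = v²/(2g) = 4.84² / (2 × 9.81) = 1.194 m.
h = z + ψ + v²/(2g) = 88.50 + 55.76 + 1.194 = 145.45 m.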